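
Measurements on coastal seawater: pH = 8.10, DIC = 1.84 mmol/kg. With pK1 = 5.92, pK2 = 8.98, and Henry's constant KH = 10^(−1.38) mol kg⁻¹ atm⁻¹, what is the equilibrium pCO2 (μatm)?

pCO2 = 256 μatm

α₀ = 1 / (1 + K1/[H⁺] + K1K2/[H⁺]²) = 1 / (1 + 10^+2.18 + 10^+1.30)
   = 1 / (1 + 151.36 + 19.953) = 1/172.31 = 0.005804
[CO2*] = α₀ × DIC = 0.005804 × 1.84 = 0.01068 mmol/kg = 10.68 μmol/kg
pCO2 = [CO2*]/KH = 1.068×10^-5 / 4.169×10^-2 = 256 μatm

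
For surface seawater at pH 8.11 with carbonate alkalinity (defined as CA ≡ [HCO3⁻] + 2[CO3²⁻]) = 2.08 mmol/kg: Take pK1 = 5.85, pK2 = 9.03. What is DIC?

CA = [HCO3⁻] + 2[CO3²⁻] = (α₁ + 2α₂)·DIC
At pH 8.11: [H⁺]/K1 = 10^-2.26 = 0.0054954, K2/[H⁺] = 10^-0.92 = 0.12023
α₁ = 1/(1 + 0.0054954 + 0.12023) = 1/1.1257 = 0.8883; α₂ = α₁·K2/[H⁺] = 0.1068
α₁ + 2α₂ = 1.1019
DIC = CA / (α₁ + 2α₂) = 2.08 / 1.1019 = 1.89 mmol/kg

DIC = 1.89 mmol/kg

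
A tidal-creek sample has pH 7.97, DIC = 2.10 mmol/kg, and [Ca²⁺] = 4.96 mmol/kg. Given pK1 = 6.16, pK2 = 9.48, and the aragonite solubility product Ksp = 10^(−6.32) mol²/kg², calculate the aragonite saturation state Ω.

Ω = 0.643

α₂ = 1 / (1 + [H⁺]/K2 + [H⁺]²/(K1K2)) = 1 / (1 + 10^+1.51 + 10^-0.30)
   = 1 / (1 + 32.359 + 0.50119) = 1/33.861 = 0.02953
[CO3²⁻] = α₂ × DIC = 0.02953 × 2.10 = 0.06202 mmol/kg
Ksp = 10^(−6.32) = 4.786×10^-7
Ω = [Ca²⁺][CO3²⁻]/Ksp = (4.96×10^-3)(6.202×10^-5) / 4.786×10^-7 = 0.643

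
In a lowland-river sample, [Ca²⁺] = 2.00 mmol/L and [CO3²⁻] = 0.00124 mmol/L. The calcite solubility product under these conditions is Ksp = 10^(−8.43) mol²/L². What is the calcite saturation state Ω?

Ω = 0.668

Ksp = 10^(−8.43) = 3.715×10^-9
Ω = [Ca²⁺][CO3²⁻]/Ksp = (2.00×10^-3)(0.00124×10^-3) / 3.715×10^-9 = 0.668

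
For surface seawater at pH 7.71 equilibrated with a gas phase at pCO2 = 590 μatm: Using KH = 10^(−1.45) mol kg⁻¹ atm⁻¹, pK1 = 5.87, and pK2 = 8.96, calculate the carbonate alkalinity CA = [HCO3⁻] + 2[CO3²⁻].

[CO2*] = KH · pCO2 = 10^(−1.45) × 590×10^-6 = 2.093×10^-5 mol/kg
α₀ = 1/(1 + K1/[H⁺] + K1K2/[H⁺]²) = 1/(1 + 10^+1.84 + 10^+0.59) = 0.01350
DIC = [CO2*]/α₀ = 2.093×10^-5 / 0.01350 = 1.551 mmol/kg
CA = (α₁ + 2α₂)·DIC = (0.9340 + 2×0.05252) × 1.551 = 1.61 mmol/kg

CA = 1.61 mmol/kg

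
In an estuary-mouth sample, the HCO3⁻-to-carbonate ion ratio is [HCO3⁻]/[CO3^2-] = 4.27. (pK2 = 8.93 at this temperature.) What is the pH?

pH = 8.30

From K2 = [H⁺][CO3^2-]/[HCO3⁻]:  pH = pK2 − log₁₀([HCO3⁻]/[CO3^2-])
log₁₀(4.27) = +0.630
pH = 8.93 − (+0.630) = 8.30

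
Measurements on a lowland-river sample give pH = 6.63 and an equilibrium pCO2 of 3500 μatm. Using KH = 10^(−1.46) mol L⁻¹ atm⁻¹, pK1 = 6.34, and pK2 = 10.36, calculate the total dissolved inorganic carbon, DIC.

[CO2*] = KH · pCO2 = 10^(−1.46) × 3500×10^-6 = 1.214×10^-4 mol/L
α₀ = 1/(1 + K1/[H⁺] + K1K2/[H⁺]²) = 1/(1 + 10^+0.29 + 10^-3.44) = 0.3390
DIC = [CO2*]/α₀ = 1.214×10^-4 / 0.3390 = 0.358 mmol/L

DIC = 0.358 mmol/L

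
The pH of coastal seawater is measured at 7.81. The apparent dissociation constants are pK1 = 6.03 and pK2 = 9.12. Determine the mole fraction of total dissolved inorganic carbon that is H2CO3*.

α₀ = 0.0156

α₀ = 1 / (1 + K1/[H⁺] + K1K2/[H⁺]²) = 1 / (1 + 10^+1.78 + 10^+0.47)
   = 1 / (1 + 60.256 + 2.9512) = 1/64.207 = 0.01557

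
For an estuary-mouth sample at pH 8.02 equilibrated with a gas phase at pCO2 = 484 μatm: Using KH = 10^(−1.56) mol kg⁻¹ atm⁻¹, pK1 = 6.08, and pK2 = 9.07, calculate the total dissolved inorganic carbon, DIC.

DIC = 1.28 mmol/kg

[CO2*] = KH · pCO2 = 10^(−1.56) × 484×10^-6 = 1.333×10^-5 mol/kg
α₀ = 1/(1 + K1/[H⁺] + K1K2/[H⁺]²) = 1/(1 + 10^+1.94 + 10^+0.89) = 0.01043
DIC = [CO2*]/α₀ = 1.333×10^-5 / 0.01043 = 1.28 mmol/kg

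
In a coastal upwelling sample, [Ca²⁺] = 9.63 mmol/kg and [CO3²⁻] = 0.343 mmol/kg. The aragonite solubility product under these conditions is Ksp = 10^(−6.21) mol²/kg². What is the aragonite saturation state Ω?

Ksp = 10^(−6.21) = 6.166×10^-7
Ω = [Ca²⁺][CO3²⁻]/Ksp = (9.63×10^-3)(0.343×10^-3) / 6.166×10^-7 = 5.36

Ω = 5.36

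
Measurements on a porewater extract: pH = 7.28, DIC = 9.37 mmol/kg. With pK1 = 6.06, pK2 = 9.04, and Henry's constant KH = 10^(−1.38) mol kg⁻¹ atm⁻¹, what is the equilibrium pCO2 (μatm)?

α₀ = 1 / (1 + K1/[H⁺] + K1K2/[H⁺]²) = 1 / (1 + 10^+1.22 + 10^-0.54)
   = 1 / (1 + 16.596 + 0.28840) = 1/17.884 = 0.05592
[CO2*] = α₀ × DIC = 0.05592 × 9.37 = 0.5239 mmol/kg
pCO2 = [CO2*]/KH = 5.239×10^-4 / 4.169×10^-2 = 1.26×10^4 μatm

pCO2 = 1.26×10^4 μatm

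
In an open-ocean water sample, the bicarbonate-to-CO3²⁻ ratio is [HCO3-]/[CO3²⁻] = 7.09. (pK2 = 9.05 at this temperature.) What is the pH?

From K2 = [H⁺][CO3²⁻]/[HCO3-]:  pH = pK2 − log₁₀([HCO3-]/[CO3²⁻])
log₁₀(7.09) = +0.851
pH = 9.05 − (+0.851) = 8.20

pH = 8.20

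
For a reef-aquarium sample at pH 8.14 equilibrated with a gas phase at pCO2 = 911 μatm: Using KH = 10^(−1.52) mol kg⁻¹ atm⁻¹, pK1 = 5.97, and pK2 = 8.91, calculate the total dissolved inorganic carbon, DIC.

DIC = 4.79 mmol/kg

[CO2*] = KH · pCO2 = 10^(−1.52) × 911×10^-6 = 2.751×10^-5 mol/kg
α₀ = 1/(1 + K1/[H⁺] + K1K2/[H⁺]²) = 1/(1 + 10^+2.17 + 10^+1.40) = 0.005746
DIC = [CO2*]/α₀ = 2.751×10^-5 / 0.005746 = 4.79 mmol/kg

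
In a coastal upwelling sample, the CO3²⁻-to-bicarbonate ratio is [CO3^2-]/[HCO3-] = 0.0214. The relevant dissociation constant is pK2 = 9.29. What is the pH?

From K2 = [H⁺][CO3^2-]/[HCO3-]:  pH = pK2 + log₁₀([CO3^2-]/[HCO3-])
log₁₀(0.0214) = -1.670
pH = 9.29 + (-1.670) = 7.62

pH = 7.62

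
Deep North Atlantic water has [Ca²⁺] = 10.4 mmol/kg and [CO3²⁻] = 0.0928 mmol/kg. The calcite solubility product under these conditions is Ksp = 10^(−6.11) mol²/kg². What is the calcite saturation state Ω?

Ksp = 10^(−6.11) = 7.762×10^-7
Ω = [Ca²⁺][CO3²⁻]/Ksp = (10.4×10^-3)(0.0928×10^-3) / 7.762×10^-7 = 1.24

Ω = 1.24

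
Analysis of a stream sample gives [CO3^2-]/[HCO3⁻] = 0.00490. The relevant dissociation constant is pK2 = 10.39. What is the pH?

pH = 8.08

From K2 = [H⁺][CO3^2-]/[HCO3⁻]:  pH = pK2 + log₁₀([CO3^2-]/[HCO3⁻])
log₁₀(0.00490) = -2.310
pH = 10.39 + (-2.310) = 8.08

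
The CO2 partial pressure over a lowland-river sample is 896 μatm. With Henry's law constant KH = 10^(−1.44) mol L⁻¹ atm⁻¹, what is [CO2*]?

[CO2*] = 32.5 μmol/L

KH = 10^(−1.44) = 3.631×10^-2 mol L⁻¹ atm⁻¹
[CO2*] = KH · pCO2 = 3.631×10^-2 × 896×10^-6 atm = 3.25×10^-5 mol/L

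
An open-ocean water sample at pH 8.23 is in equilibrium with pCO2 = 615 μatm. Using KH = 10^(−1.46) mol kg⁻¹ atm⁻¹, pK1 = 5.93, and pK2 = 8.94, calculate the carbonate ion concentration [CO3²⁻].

[CO3²⁻] = 0.830 mmol/kg

[CO2*] = KH · pCO2 = 10^(−1.46) × 615×10^-6 = 2.132×10^-5 mol/kg
α₀ = 1/(1 + K1/[H⁺] + K1K2/[H⁺]²) = 1/(1 + 10^+2.30 + 10^+1.59) = 0.004177
DIC = [CO2*]/α₀ = 2.132×10^-5 / 0.004177 = 5.106 mmol/kg
[CO3²⁻] = α₂·DIC; α₂ = 0.1625, so [CO3²⁻] = 0.1625 × 5.106 = 0.830 mmol/kg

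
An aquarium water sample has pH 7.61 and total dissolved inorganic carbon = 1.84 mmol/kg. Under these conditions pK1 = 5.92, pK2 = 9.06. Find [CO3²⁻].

α₂ = 1 / (1 + [H⁺]/K2 + [H⁺]²/(K1K2)) = 1 / (1 + 10^+1.45 + 10^-0.24)
   = 1 / (1 + 28.184 + 0.57544) = 1/29.759 = 0.03360
[CO3²⁻] = α₂ × DIC = 0.03360 × 1.84 = 0.0618 mmol/kg

[CO3²⁻] = 0.0618 mmol/kg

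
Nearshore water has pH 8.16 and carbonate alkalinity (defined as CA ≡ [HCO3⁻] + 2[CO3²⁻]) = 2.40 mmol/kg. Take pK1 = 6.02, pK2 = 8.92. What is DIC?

DIC = 2.10 mmol/kg

CA = [HCO3⁻] + 2[CO3²⁻] = (α₁ + 2α₂)·DIC
At pH 8.16: [H⁺]/K1 = 10^-2.14 = 0.0072444, K2/[H⁺] = 10^-0.76 = 0.17378
α₁ = 1/(1 + 0.0072444 + 0.17378) = 1/1.1810 = 0.8467; α₂ = α₁·K2/[H⁺] = 0.1471
α₁ + 2α₂ = 1.1410
DIC = CA / (α₁ + 2α₂) = 2.40 / 1.1410 = 2.10 mmol/kg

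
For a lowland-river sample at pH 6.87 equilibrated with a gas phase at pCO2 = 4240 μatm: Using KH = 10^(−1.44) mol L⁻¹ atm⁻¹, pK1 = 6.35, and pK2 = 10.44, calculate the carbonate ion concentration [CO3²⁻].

[CO2*] = KH · pCO2 = 10^(−1.44) × 4240×10^-6 = 1.539×10^-4 mol/L
α₀ = 1/(1 + K1/[H⁺] + K1K2/[H⁺]²) = 1/(1 + 10^+0.52 + 10^-3.05) = 0.2319
DIC = [CO2*]/α₀ = 1.539×10^-4 / 0.2319 = 0.6638 mmol/L
[CO3²⁻] = α₂·DIC; α₂ = 0.0002067, so [CO3²⁻] = 0.0002067 × 0.6638 = 0.000137 mmol/L = 0.137 μmol/L

[CO3²⁻] = 0.137 μmol/L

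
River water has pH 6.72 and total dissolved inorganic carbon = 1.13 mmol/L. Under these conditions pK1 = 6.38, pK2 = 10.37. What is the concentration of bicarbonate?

α₁ = 1 / (1 + [H⁺]/K1 + K2/[H⁺]) = 1 / (1 + 10^-0.34 + 10^-3.65)
   = 1 / (1 + 0.45709 + 0.00022387) = 1/1.4573 = 0.6862
[HCO3⁻] = α₁ × DIC = 0.6862 × 1.13 = 0.775 mmol/L

[HCO3⁻] = 0.775 mmol/L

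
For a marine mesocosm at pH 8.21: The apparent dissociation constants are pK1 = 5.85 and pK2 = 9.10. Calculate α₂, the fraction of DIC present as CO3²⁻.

α₂ = 1 / (1 + [H⁺]/K2 + [H⁺]²/(K1K2)) = 1 / (1 + 10^+0.89 + 10^-1.47)
   = 1 / (1 + 7.7625 + 0.033884) = 1/8.7964 = 0.1137

α₂ = 0.114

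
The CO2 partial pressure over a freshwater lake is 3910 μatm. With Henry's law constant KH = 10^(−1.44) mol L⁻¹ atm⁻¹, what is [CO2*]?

KH = 10^(−1.44) = 3.631×10^-2 mol L⁻¹ atm⁻¹
[CO2*] = KH · pCO2 = 3.631×10^-2 × 3910×10^-6 atm = 1.42×10^-4 mol/L

[CO2*] = 142 μmol/L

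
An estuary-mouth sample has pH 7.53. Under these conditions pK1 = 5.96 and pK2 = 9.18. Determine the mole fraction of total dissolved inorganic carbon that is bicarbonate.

α₁ = 0.953

α₁ = 1 / (1 + [H⁺]/K1 + K2/[H⁺]) = 1 / (1 + 10^-1.57 + 10^-1.65)
   = 1 / (1 + 0.026915 + 0.022387) = 1/1.0493 = 0.9530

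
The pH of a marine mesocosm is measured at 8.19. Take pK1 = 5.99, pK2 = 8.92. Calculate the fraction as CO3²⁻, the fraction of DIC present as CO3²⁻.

α₂ = 0.156

α₂ = 1 / (1 + [H⁺]/K2 + [H⁺]²/(K1K2)) = 1 / (1 + 10^+0.73 + 10^-1.47)
   = 1 / (1 + 5.3703 + 0.033884) = 1/6.4042 = 0.1561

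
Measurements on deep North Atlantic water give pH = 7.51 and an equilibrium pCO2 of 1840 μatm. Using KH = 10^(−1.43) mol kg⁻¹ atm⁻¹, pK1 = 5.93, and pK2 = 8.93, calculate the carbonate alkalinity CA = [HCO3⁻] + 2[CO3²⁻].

[CO2*] = KH · pCO2 = 10^(−1.43) × 1840×10^-6 = 6.836×10^-5 mol/kg
α₀ = 1/(1 + K1/[H⁺] + K1K2/[H⁺]²) = 1/(1 + 10^+1.58 + 10^+0.16) = 0.02471
DIC = [CO2*]/α₀ = 6.836×10^-5 / 0.02471 = 2.766 mmol/kg
CA = (α₁ + 2α₂)·DIC = (0.9396 + 2×0.03572) × 2.766 = 2.80 mmol/kg

CA = 2.80 mmol/kg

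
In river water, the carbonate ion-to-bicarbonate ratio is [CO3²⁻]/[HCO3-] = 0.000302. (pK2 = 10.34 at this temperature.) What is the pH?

pH = 6.82

From K2 = [H⁺][CO3²⁻]/[HCO3-]:  pH = pK2 + log₁₀([CO3²⁻]/[HCO3-])
log₁₀(0.000302) = -3.520
pH = 10.34 + (-3.520) = 6.82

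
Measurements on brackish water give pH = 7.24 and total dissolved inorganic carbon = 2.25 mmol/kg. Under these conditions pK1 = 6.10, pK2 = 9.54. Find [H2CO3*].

[CO2*] = 0.151 mmol/kg

α₀ = 1 / (1 + K1/[H⁺] + K1K2/[H⁺]²) = 1 / (1 + 10^+1.14 + 10^-1.16)
   = 1 / (1 + 13.804 + 0.069183) = 1/14.873 = 0.06724
[CO2*] = α₀ × DIC = 0.06724 × 2.25 = 0.151 mmol/kg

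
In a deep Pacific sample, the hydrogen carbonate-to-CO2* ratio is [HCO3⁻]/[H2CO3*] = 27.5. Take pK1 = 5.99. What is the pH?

pH = 7.43

From K1 = [H⁺][HCO3⁻]/[H2CO3*]:  pH = pK1 + log₁₀([HCO3⁻]/[H2CO3*])
log₁₀(27.5) = +1.439
pH = 5.99 + (+1.439) = 7.43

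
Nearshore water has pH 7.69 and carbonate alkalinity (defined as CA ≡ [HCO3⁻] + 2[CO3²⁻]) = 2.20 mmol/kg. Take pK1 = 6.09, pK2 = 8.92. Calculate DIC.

CA = [HCO3⁻] + 2[CO3²⁻] = (α₁ + 2α₂)·DIC
At pH 7.69: [H⁺]/K1 = 10^-1.60 = 0.025119, K2/[H⁺] = 10^-1.23 = 0.058884
α₁ = 1/(1 + 0.025119 + 0.058884) = 1/1.0840 = 0.9225; α₂ = α₁·K2/[H⁺] = 0.05432
α₁ + 2α₂ = 1.0311
DIC = CA / (α₁ + 2α₂) = 2.20 / 1.0311 = 2.13 mmol/kg

DIC = 2.13 mmol/kg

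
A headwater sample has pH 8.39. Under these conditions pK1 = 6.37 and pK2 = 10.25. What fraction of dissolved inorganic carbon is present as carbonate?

α₂ = 0.0135

α₂ = 1 / (1 + [H⁺]/K2 + [H⁺]²/(K1K2)) = 1 / (1 + 10^+1.86 + 10^-0.16)
   = 1 / (1 + 72.444 + 0.69183) = 1/74.135 = 0.01349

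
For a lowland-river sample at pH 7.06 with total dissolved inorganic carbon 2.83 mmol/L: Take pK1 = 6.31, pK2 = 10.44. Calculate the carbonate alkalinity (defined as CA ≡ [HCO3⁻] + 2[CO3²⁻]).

CA = 2.40 mmol/L

CA = [HCO3⁻] + 2[CO3²⁻] = (α₁ + 2α₂)·DIC
At pH 7.06: [H⁺]/K1 = 10^-0.75 = 0.17783, K2/[H⁺] = 10^-3.38 = 0.00041687
α₁ = 1/(1 + 0.17783 + 0.00041687) = 1/1.1782 = 0.8487; α₂ = α₁·K2/[H⁺] = 0.0003538
α₁ + 2α₂ = 0.8494
CA = 0.8494 × 2.83 = 2.40 mmol/L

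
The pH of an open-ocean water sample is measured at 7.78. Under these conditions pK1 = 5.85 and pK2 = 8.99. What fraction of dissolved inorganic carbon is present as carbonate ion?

α₂ = 1 / (1 + [H⁺]/K2 + [H⁺]²/(K1K2)) = 1 / (1 + 10^+1.21 + 10^-0.72)
   = 1 / (1 + 16.218 + 0.19055) = 1/17.409 = 0.05744

α₂ = 0.0574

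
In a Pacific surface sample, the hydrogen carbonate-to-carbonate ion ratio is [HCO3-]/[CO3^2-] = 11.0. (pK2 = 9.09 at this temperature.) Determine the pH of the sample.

From K2 = [H⁺][CO3^2-]/[HCO3-]:  pH = pK2 − log₁₀([HCO3-]/[CO3^2-])
log₁₀(11.0) = +1.041
pH = 9.09 − (+1.041) = 8.05

pH = 8.05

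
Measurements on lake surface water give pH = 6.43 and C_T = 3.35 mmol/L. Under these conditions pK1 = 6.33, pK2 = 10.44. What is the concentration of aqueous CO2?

α₀ = 1 / (1 + K1/[H⁺] + K1K2/[H⁺]²) = 1 / (1 + 10^+0.10 + 10^-3.91)
   = 1 / (1 + 1.2589 + 0.00012303) = 1/2.2590 = 0.4427
[CO2*] = α₀ × DIC = 0.4427 × 3.35 = 1.48 mmol/L

[CO2*] = 1.48 mmol/L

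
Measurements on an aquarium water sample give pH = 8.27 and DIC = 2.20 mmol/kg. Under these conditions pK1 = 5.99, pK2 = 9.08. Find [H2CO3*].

α₀ = 1 / (1 + K1/[H⁺] + K1K2/[H⁺]²) = 1 / (1 + 10^+2.28 + 10^+1.47)
   = 1 / (1 + 190.55 + 29.512) = 1/221.06 = 0.004524
[CO2*] = α₀ × DIC = 0.004524 × 2.20 = 0.00995 mmol/kg = 9.95 μmol/kg

[CO2*] = 9.95 μmol/kg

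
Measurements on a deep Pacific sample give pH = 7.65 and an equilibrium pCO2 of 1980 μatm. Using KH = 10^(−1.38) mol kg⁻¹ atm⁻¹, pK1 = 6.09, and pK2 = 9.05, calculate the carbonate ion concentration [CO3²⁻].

[CO2*] = KH · pCO2 = 10^(−1.38) × 1980×10^-6 = 8.254×10^-5 mol/kg
α₀ = 1/(1 + K1/[H⁺] + K1K2/[H⁺]²) = 1/(1 + 10^+1.56 + 10^+0.16) = 0.02580
DIC = [CO2*]/α₀ = 8.254×10^-5 / 0.02580 = 3.199 mmol/kg
[CO3²⁻] = α₂·DIC; α₂ = 0.03730, so [CO3²⁻] = 0.03730 × 3.199 = 0.119 mmol/kg

[CO3²⁻] = 0.119 mmol/kg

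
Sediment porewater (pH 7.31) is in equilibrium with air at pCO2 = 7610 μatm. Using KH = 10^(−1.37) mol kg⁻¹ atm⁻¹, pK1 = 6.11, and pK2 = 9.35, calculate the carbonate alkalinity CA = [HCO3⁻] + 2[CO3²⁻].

CA = 5.24 mmol/kg

[CO2*] = KH · pCO2 = 10^(−1.37) × 7610×10^-6 = 3.246×10^-4 mol/kg
α₀ = 1/(1 + K1/[H⁺] + K1K2/[H⁺]²) = 1/(1 + 10^+1.20 + 10^-0.84) = 0.05885
DIC = [CO2*]/α₀ = 3.246×10^-4 / 0.05885 = 5.517 mmol/kg
CA = (α₁ + 2α₂)·DIC = (0.9326 + 2×0.008506) × 5.517 = 5.24 mmol/kg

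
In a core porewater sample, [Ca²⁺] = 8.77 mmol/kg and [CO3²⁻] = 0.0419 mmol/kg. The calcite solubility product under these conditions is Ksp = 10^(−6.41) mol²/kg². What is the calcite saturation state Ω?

Ω = 0.945

Ksp = 10^(−6.41) = 3.890×10^-7
Ω = [Ca²⁺][CO3²⁻]/Ksp = (8.77×10^-3)(0.0419×10^-3) / 3.890×10^-7 = 0.945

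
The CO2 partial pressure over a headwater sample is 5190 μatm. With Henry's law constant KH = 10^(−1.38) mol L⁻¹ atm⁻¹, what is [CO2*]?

KH = 10^(−1.38) = 4.169×10^-2 mol L⁻¹ atm⁻¹
[CO2*] = KH · pCO2 = 4.169×10^-2 × 5190×10^-6 atm = 2.16×10^-4 mol/L

[CO2*] = 216 μmol/L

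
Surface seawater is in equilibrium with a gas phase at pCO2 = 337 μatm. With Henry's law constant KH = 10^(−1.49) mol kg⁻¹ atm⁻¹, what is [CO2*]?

KH = 10^(−1.49) = 3.236×10^-2 mol kg⁻¹ atm⁻¹
[CO2*] = KH · pCO2 = 3.236×10^-2 × 337×10^-6 atm = 1.09×10^-5 mol/kg

[CO2*] = 10.9 μmol/kg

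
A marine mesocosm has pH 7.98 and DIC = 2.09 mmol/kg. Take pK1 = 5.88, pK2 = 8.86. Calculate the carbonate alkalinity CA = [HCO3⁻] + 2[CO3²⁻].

CA = [HCO3⁻] + 2[CO3²⁻] = (α₁ + 2α₂)·DIC
At pH 7.98: [H⁺]/K1 = 10^-2.10 = 0.0079433, K2/[H⁺] = 10^-0.88 = 0.13183
α₁ = 1/(1 + 0.0079433 + 0.13183) = 1/1.1398 = 0.8774; α₂ = α₁·K2/[H⁺] = 0.1157
α₁ + 2α₂ = 1.1087
CA = 1.1087 × 2.09 = 2.32 mmol/kg

CA = 2.32 mmol/kg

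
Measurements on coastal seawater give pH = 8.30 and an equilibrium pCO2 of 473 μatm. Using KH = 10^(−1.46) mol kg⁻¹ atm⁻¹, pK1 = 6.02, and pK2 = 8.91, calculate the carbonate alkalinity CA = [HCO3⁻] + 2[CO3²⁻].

CA = 4.66 mmol/kg

[CO2*] = KH · pCO2 = 10^(−1.46) × 473×10^-6 = 1.640×10^-5 mol/kg
α₀ = 1/(1 + K1/[H⁺] + K1K2/[H⁺]²) = 1/(1 + 10^+2.28 + 10^+1.67) = 0.004196
DIC = [CO2*]/α₀ = 1.640×10^-5 / 0.004196 = 3.909 mmol/kg
CA = (α₁ + 2α₂)·DIC = (0.7995 + 2×0.1963) × 3.909 = 4.66 mmol/kg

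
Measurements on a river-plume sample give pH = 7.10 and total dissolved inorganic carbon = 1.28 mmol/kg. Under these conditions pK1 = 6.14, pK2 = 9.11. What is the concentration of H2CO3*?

α₀ = 1 / (1 + K1/[H⁺] + K1K2/[H⁺]²) = 1 / (1 + 10^+0.96 + 10^-1.05)
   = 1 / (1 + 9.1201 + 0.089125) = 1/10.209 = 0.09795
[CO2*] = α₀ × DIC = 0.09795 × 1.28 = 0.125 mmol/kg

[CO2*] = 0.125 mmol/kg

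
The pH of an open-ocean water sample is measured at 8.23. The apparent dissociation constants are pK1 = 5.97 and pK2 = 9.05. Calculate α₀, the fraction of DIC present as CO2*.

α₀ = 1 / (1 + K1/[H⁺] + K1K2/[H⁺]²) = 1 / (1 + 10^+2.26 + 10^+1.44)
   = 1 / (1 + 181.97 + 27.542) = 1/210.51 = 0.004750

α₀ = 0.00475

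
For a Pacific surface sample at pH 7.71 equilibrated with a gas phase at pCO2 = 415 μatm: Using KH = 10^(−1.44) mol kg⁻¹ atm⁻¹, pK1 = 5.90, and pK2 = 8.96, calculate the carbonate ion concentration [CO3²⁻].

[CO2*] = KH · pCO2 = 10^(−1.44) × 415×10^-6 = 1.507×10^-5 mol/kg
α₀ = 1/(1 + K1/[H⁺] + K1K2/[H⁺]²) = 1/(1 + 10^+1.81 + 10^+0.56) = 0.01445
DIC = [CO2*]/α₀ = 1.507×10^-5 / 0.01445 = 1.043 mmol/kg
[CO3²⁻] = α₂·DIC; α₂ = 0.05247, so [CO3²⁻] = 0.05247 × 1.043 = 0.0547 mmol/kg

[CO3²⁻] = 0.0547 mmol/kg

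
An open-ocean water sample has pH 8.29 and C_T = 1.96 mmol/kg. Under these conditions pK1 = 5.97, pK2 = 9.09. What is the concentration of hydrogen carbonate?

[HCO3⁻] = 1.68 mmol/kg

α₁ = 1 / (1 + [H⁺]/K1 + K2/[H⁺]) = 1 / (1 + 10^-2.32 + 10^-0.80)
   = 1 / (1 + 0.0047863 + 0.15849) = 1/1.1633 = 0.8596
[HCO3⁻] = α₁ × DIC = 0.8596 × 1.96 = 1.68 mmol/kg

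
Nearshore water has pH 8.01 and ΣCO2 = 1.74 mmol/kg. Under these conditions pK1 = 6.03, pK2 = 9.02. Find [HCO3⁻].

α₁ = 1 / (1 + [H⁺]/K1 + K2/[H⁺]) = 1 / (1 + 10^-1.98 + 10^-1.01)
   = 1 / (1 + 0.010471 + 0.097724) = 1/1.1082 = 0.9024
[HCO3⁻] = α₁ × DIC = 0.9024 × 1.74 = 1.57 mmol/kg

[HCO3⁻] = 1.57 mmol/kg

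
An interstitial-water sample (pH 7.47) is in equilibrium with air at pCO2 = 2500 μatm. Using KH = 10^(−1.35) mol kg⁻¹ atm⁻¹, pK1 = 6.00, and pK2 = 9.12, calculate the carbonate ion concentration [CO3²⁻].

[CO3²⁻] = 0.0738 mmol/kg

[CO2*] = KH · pCO2 = 10^(−1.35) × 2500×10^-6 = 1.117×10^-4 mol/kg
α₀ = 1/(1 + K1/[H⁺] + K1K2/[H⁺]²) = 1/(1 + 10^+1.47 + 10^-0.18) = 0.03208
DIC = [CO2*]/α₀ = 1.117×10^-4 / 0.03208 = 3.481 mmol/kg
[CO3²⁻] = α₂·DIC; α₂ = 0.02119, so [CO3²⁻] = 0.02119 × 3.481 = 0.0738 mmol/kg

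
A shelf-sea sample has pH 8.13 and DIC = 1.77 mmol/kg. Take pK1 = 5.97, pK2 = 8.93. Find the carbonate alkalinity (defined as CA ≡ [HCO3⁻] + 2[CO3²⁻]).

CA = [HCO3⁻] + 2[CO3²⁻] = (α₁ + 2α₂)·DIC
At pH 8.13: [H⁺]/K1 = 10^-2.16 = 0.0069183, K2/[H⁺] = 10^-0.80 = 0.15849
α₁ = 1/(1 + 0.0069183 + 0.15849) = 1/1.1654 = 0.8581; α₂ = α₁·K2/[H⁺] = 0.1360
α₁ + 2α₂ = 1.1301
CA = 1.1301 × 1.77 = 2.00 mmol/kg

CA = 2.00 mmol/kg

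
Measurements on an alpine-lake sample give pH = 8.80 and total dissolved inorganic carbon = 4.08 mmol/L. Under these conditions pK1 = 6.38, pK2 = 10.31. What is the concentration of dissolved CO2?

[CO2*] = 15.0 μmol/L

α₀ = 1 / (1 + K1/[H⁺] + K1K2/[H⁺]²) = 1 / (1 + 10^+2.42 + 10^+0.91)
   = 1 / (1 + 263.03 + 8.1283) = 1/272.16 = 0.003674
[CO2*] = α₀ × DIC = 0.003674 × 4.08 = 0.0150 mmol/L = 15.0 μmol/L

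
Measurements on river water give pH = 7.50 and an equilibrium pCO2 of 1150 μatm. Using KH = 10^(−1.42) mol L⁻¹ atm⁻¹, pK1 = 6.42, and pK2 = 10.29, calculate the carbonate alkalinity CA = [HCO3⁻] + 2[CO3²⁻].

[CO2*] = KH · pCO2 = 10^(−1.42) × 1150×10^-6 = 4.372×10^-5 mol/L
α₀ = 1/(1 + K1/[H⁺] + K1K2/[H⁺]²) = 1/(1 + 10^+1.08 + 10^-1.71) = 0.07667
DIC = [CO2*]/α₀ = 4.372×10^-5 / 0.07667 = 0.5702 mmol/L
CA = (α₁ + 2α₂)·DIC = (0.9218 + 2×0.001495) × 0.5702 = 0.527 mmol/L

CA = 0.527 mmol/L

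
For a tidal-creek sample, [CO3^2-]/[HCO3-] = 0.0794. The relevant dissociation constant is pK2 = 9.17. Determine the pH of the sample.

From K2 = [H⁺][CO3^2-]/[HCO3-]:  pH = pK2 + log₁₀([CO3^2-]/[HCO3-])
log₁₀(0.0794) = -1.100
pH = 9.17 + (-1.100) = 8.07

pH = 8.07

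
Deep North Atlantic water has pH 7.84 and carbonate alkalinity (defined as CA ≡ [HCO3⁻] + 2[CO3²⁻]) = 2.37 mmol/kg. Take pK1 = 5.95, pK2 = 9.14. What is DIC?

CA = [HCO3⁻] + 2[CO3²⁻] = (α₁ + 2α₂)·DIC
At pH 7.84: [H⁺]/K1 = 10^-1.89 = 0.012882, K2/[H⁺] = 10^-1.30 = 0.050119
α₁ = 1/(1 + 0.012882 + 0.050119) = 1/1.0630 = 0.9407; α₂ = α₁·K2/[H⁺] = 0.04715
α₁ + 2α₂ = 1.0350
DIC = CA / (α₁ + 2α₂) = 2.37 / 1.0350 = 2.29 mmol/kg

DIC = 2.29 mmol/kg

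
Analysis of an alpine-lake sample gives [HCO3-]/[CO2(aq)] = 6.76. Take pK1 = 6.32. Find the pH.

From K1 = [H⁺][HCO3-]/[CO2(aq)]:  pH = pK1 + log₁₀([HCO3-]/[CO2(aq)])
log₁₀(6.76) = +0.830
pH = 6.32 + (+0.830) = 7.15

pH = 7.15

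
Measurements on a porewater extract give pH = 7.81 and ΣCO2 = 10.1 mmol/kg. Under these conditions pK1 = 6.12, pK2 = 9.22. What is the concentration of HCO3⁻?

[HCO3⁻] = 9.53 mmol/kg

α₁ = 1 / (1 + [H⁺]/K1 + K2/[H⁺]) = 1 / (1 + 10^-1.69 + 10^-1.41)
   = 1 / (1 + 0.020417 + 0.038905) = 1/1.0593 = 0.9440
[HCO3⁻] = α₁ × DIC = 0.9440 × 10.1 = 9.53 mmol/kg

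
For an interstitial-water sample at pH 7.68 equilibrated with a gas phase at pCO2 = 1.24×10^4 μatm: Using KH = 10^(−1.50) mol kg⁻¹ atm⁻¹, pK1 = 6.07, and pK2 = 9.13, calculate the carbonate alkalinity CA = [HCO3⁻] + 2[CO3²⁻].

CA = 17.1 mmol/kg

[CO2*] = KH · pCO2 = 10^(−1.50) × 1.24×10^4×10^-6 = 3.921×10^-4 mol/kg
α₀ = 1/(1 + K1/[H⁺] + K1K2/[H⁺]²) = 1/(1 + 10^+1.61 + 10^+0.16) = 0.02316
DIC = [CO2*]/α₀ = 3.921×10^-4 / 0.02316 = 16.93 mmol/kg
CA = (α₁ + 2α₂)·DIC = (0.9434 + 2×0.03347) × 16.93 = 17.1 mmol/kg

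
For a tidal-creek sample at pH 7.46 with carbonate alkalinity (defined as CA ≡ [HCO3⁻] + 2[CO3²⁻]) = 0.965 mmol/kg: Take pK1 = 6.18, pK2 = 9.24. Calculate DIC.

DIC = 0.999 mmol/kg

CA = [HCO3⁻] + 2[CO3²⁻] = (α₁ + 2α₂)·DIC
At pH 7.46: [H⁺]/K1 = 10^-1.28 = 0.052481, K2/[H⁺] = 10^-1.78 = 0.016596
α₁ = 1/(1 + 0.052481 + 0.016596) = 1/1.0691 = 0.9354; α₂ = α₁·K2/[H⁺] = 0.01552
α₁ + 2α₂ = 0.9664
DIC = CA / (α₁ + 2α₂) = 0.965 / 0.9664 = 0.999 mmol/kg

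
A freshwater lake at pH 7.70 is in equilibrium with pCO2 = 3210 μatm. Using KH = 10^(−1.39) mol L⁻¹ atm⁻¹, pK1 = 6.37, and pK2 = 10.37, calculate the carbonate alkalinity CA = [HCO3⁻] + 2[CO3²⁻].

CA = 2.81 mmol/L

[CO2*] = KH · pCO2 = 10^(−1.39) × 3210×10^-6 = 1.308×10^-4 mol/L
α₀ = 1/(1 + K1/[H⁺] + K1K2/[H⁺]²) = 1/(1 + 10^+1.33 + 10^-1.34) = 0.04459
DIC = [CO2*]/α₀ = 1.308×10^-4 / 0.04459 = 2.933 mmol/L
CA = (α₁ + 2α₂)·DIC = (0.9534 + 2×0.002038) × 2.933 = 2.81 mmol/L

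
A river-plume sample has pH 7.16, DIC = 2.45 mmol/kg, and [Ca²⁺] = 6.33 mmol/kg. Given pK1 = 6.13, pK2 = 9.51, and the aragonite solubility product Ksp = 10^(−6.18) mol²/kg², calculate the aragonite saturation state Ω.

α₂ = 1 / (1 + [H⁺]/K2 + [H⁺]²/(K1K2)) = 1 / (1 + 10^+2.35 + 10^+1.32)
   = 1 / (1 + 223.87 + 20.893) = 1/245.77 = 0.004069
[CO3²⁻] = α₂ × DIC = 0.004069 × 2.45 = 0.009969 mmol/kg = 9.969 μmol/kg
Ksp = 10^(−6.18) = 6.607×10^-7
Ω = [Ca²⁺][CO3²⁻]/Ksp = (6.33×10^-3)(9.969×10^-6) / 6.607×10^-7 = 0.0955

Ω = 0.0955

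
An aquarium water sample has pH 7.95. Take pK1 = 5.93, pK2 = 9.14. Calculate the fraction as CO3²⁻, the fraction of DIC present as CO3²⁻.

α₂ = 0.0601

α₂ = 1 / (1 + [H⁺]/K2 + [H⁺]²/(K1K2)) = 1 / (1 + 10^+1.19 + 10^-0.83)
   = 1 / (1 + 15.488 + 0.14791) = 1/16.636 = 0.06011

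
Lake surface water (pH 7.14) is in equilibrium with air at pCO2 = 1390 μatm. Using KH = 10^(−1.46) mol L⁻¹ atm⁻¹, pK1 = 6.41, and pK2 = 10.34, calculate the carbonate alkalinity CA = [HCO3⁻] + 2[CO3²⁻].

CA = 0.259 mmol/L

[CO2*] = KH · pCO2 = 10^(−1.46) × 1390×10^-6 = 4.820×10^-5 mol/L
α₀ = 1/(1 + K1/[H⁺] + K1K2/[H⁺]²) = 1/(1 + 10^+0.73 + 10^-2.47) = 0.1569
DIC = [CO2*]/α₀ = 4.820×10^-5 / 0.1569 = 0.3072 mmol/L
CA = (α₁ + 2α₂)·DIC = (0.8426 + 2×0.0005316) × 0.3072 = 0.259 mmol/L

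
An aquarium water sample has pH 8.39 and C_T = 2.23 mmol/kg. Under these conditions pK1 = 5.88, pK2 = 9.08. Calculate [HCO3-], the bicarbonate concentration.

α₁ = 1 / (1 + [H⁺]/K1 + K2/[H⁺]) = 1 / (1 + 10^-2.51 + 10^-0.69)
   = 1 / (1 + 0.0030903 + 0.20417) = 1/1.2073 = 0.8283
[HCO3⁻] = α₁ × DIC = 0.8283 × 2.23 = 1.85 mmol/kg

[HCO3⁻] = 1.85 mmol/kg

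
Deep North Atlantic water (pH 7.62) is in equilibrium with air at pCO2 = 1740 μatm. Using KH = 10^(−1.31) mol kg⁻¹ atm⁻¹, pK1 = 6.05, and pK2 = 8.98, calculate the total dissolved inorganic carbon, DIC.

[CO2*] = KH · pCO2 = 10^(−1.31) × 1740×10^-6 = 8.522×10^-5 mol/kg
α₀ = 1/(1 + K1/[H⁺] + K1K2/[H⁺]²) = 1/(1 + 10^+1.57 + 10^+0.21) = 0.02514
DIC = [CO2*]/α₀ = 8.522×10^-5 / 0.02514 = 3.39 mmol/kg

DIC = 3.39 mmol/kg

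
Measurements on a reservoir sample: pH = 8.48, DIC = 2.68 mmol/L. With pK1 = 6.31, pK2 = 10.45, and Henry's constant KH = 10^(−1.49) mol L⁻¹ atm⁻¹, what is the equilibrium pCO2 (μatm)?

α₀ = 1 / (1 + K1/[H⁺] + K1K2/[H⁺]²) = 1 / (1 + 10^+2.17 + 10^+0.20)
   = 1 / (1 + 147.91 + 1.5849) = 1/150.50 = 0.006645
[CO2*] = α₀ × DIC = 0.006645 × 2.68 = 0.01781 mmol/L = 17.81 μmol/L
pCO2 = [CO2*]/KH = 1.781×10^-5 / 3.236×10^-2 = 550 μatm

pCO2 = 550 μatm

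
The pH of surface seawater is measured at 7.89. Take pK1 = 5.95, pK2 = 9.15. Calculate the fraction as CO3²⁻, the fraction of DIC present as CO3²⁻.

α₂ = 1 / (1 + [H⁺]/K2 + [H⁺]²/(K1K2)) = 1 / (1 + 10^+1.26 + 10^-0.68)
   = 1 / (1 + 18.197 + 0.20893) = 1/19.406 = 0.05153

α₂ = 0.0515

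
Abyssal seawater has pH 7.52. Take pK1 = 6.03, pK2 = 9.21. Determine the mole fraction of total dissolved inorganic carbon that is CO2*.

α₀ = 0.0307

α₀ = 1 / (1 + K1/[H⁺] + K1K2/[H⁺]²) = 1 / (1 + 10^+1.49 + 10^-0.20)
   = 1 / (1 + 30.903 + 0.63096) = 1/32.534 = 0.03074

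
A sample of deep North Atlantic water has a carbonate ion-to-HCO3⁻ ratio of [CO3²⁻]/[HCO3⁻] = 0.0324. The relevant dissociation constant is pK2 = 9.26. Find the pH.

From K2 = [H⁺][CO3²⁻]/[HCO3⁻]:  pH = pK2 + log₁₀([CO3²⁻]/[HCO3⁻])
log₁₀(0.0324) = -1.489
pH = 9.26 + (-1.489) = 7.77

pH = 7.77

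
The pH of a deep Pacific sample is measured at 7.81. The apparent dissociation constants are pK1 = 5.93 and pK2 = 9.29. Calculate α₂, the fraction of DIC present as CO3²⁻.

α₂ = 0.0316

α₂ = 1 / (1 + [H⁺]/K2 + [H⁺]²/(K1K2)) = 1 / (1 + 10^+1.48 + 10^-0.40)
   = 1 / (1 + 30.200 + 0.39811) = 1/31.598 = 0.03165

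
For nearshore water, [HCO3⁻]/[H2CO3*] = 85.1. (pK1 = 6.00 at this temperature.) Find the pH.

From K1 = [H⁺][HCO3⁻]/[H2CO3*]:  pH = pK1 + log₁₀([HCO3⁻]/[H2CO3*])
log₁₀(85.1) = +1.930
pH = 6.00 + (+1.930) = 7.93

pH = 7.93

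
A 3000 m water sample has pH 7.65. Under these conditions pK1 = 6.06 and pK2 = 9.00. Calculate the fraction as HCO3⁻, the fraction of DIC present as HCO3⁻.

α₁ = 1 / (1 + [H⁺]/K1 + K2/[H⁺]) = 1 / (1 + 10^-1.59 + 10^-1.35)
   = 1 / (1 + 0.025704 + 0.044668) = 1/1.0704 = 0.9343

α₁ = 0.934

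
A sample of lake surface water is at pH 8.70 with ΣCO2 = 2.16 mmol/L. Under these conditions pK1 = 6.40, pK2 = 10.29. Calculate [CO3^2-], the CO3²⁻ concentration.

[CO3²⁻] = 0.0539 mmol/L

α₂ = 1 / (1 + [H⁺]/K2 + [H⁺]²/(K1K2)) = 1 / (1 + 10^+1.59 + 10^-0.71)
   = 1 / (1 + 38.905 + 0.19498) = 1/40.099 = 0.02494
[CO3²⁻] = α₂ × DIC = 0.02494 × 2.16 = 0.0539 mmol/L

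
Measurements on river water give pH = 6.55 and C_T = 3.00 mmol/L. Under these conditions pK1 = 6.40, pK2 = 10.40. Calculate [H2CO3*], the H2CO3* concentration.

α₀ = 1 / (1 + K1/[H⁺] + K1K2/[H⁺]²) = 1 / (1 + 10^+0.15 + 10^-3.70)
   = 1 / (1 + 1.4125 + 0.00019953) = 1/2.4127 = 0.4145
[CO2*] = α₀ × DIC = 0.4145 × 3.00 = 1.24 mmol/L

[CO2*] = 1.24 mmol/L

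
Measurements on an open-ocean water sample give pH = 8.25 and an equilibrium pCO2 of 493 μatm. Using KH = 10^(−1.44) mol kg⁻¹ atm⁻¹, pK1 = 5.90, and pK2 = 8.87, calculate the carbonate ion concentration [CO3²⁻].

[CO2*] = KH · pCO2 = 10^(−1.44) × 493×10^-6 = 1.790×10^-5 mol/kg
α₀ = 1/(1 + K1/[H⁺] + K1K2/[H⁺]²) = 1/(1 + 10^+2.35 + 10^+1.73) = 0.003590
DIC = [CO2*]/α₀ = 1.790×10^-5 / 0.003590 = 4.986 mmol/kg
[CO3²⁻] = α₂·DIC; α₂ = 0.1928, so [CO3²⁻] = 0.1928 × 4.986 = 0.961 mmol/kg

[CO3²⁻] = 0.961 mmol/kg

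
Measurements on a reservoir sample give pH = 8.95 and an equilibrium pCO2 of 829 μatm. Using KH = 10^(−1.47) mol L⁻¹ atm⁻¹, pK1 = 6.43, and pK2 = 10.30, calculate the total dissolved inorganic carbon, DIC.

DIC = 9.75 mmol/L

[CO2*] = KH · pCO2 = 10^(−1.47) × 829×10^-6 = 2.809×10^-5 mol/L
α₀ = 1/(1 + K1/[H⁺] + K1K2/[H⁺]²) = 1/(1 + 10^+2.52 + 10^+1.17) = 0.002882
DIC = [CO2*]/α₀ = 2.809×10^-5 / 0.002882 = 9.75 mmol/L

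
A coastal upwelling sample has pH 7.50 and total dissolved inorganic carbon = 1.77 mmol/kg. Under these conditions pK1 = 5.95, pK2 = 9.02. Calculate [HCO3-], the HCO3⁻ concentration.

[HCO3⁻] = 1.67 mmol/kg

α₁ = 1 / (1 + [H⁺]/K1 + K2/[H⁺]) = 1 / (1 + 10^-1.55 + 10^-1.52)
   = 1 / (1 + 0.028184 + 0.030200) = 1/1.0584 = 0.9448
[HCO3⁻] = α₁ × DIC = 0.9448 × 1.77 = 1.67 mmol/kg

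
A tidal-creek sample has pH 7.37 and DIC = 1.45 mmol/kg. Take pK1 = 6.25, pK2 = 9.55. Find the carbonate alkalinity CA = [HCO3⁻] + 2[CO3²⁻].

CA = 1.36 mmol/kg

CA = [HCO3⁻] + 2[CO3²⁻] = (α₁ + 2α₂)·DIC
At pH 7.37: [H⁺]/K1 = 10^-1.12 = 0.075858, K2/[H⁺] = 10^-2.18 = 0.0066069
α₁ = 1/(1 + 0.075858 + 0.0066069) = 1/1.0825 = 0.9238; α₂ = α₁·K2/[H⁺] = 0.006104
α₁ + 2α₂ = 0.9360
CA = 0.9360 × 1.45 = 1.36 mmol/kg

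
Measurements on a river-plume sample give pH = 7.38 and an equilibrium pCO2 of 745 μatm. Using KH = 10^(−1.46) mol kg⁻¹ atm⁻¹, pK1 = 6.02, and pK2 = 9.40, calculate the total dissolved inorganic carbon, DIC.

[CO2*] = KH · pCO2 = 10^(−1.46) × 745×10^-6 = 2.583×10^-5 mol/kg
α₀ = 1/(1 + K1/[H⁺] + K1K2/[H⁺]²) = 1/(1 + 10^+1.36 + 10^-0.66) = 0.04145
DIC = [CO2*]/α₀ = 2.583×10^-5 / 0.04145 = 0.623 mmol/kg

DIC = 0.623 mmol/kg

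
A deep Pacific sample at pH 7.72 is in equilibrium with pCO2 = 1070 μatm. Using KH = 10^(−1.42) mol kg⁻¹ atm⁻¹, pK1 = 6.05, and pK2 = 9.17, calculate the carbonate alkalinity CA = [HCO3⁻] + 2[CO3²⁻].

[CO2*] = KH · pCO2 = 10^(−1.42) × 1070×10^-6 = 4.068×10^-5 mol/kg
α₀ = 1/(1 + K1/[H⁺] + K1K2/[H⁺]²) = 1/(1 + 10^+1.67 + 10^+0.22) = 0.02023
DIC = [CO2*]/α₀ = 4.068×10^-5 / 0.02023 = 2.011 mmol/kg
CA = (α₁ + 2α₂)·DIC = (0.9462 + 2×0.03357) × 2.011 = 2.04 mmol/kg

CA = 2.04 mmol/kg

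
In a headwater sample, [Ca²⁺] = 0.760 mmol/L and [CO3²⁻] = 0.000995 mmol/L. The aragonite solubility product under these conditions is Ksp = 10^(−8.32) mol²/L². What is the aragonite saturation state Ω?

Ksp = 10^(−8.32) = 4.786×10^-9
Ω = [Ca²⁺][CO3²⁻]/Ksp = (0.760×10^-3)(0.000995×10^-3) / 4.786×10^-9 = 0.158

Ω = 0.158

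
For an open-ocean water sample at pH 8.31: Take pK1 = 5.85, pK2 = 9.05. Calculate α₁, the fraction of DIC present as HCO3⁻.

α₁ = 1 / (1 + [H⁺]/K1 + K2/[H⁺]) = 1 / (1 + 10^-2.46 + 10^-0.74)
   = 1 / (1 + 0.0034674 + 0.18197) = 1/1.1854 = 0.8436

α₁ = 0.844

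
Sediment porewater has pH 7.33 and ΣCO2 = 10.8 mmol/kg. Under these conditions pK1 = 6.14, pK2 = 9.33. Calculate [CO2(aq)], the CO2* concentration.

α₀ = 1 / (1 + K1/[H⁺] + K1K2/[H⁺]²) = 1 / (1 + 10^+1.19 + 10^-0.81)
   = 1 / (1 + 15.488 + 0.15488) = 1/16.643 = 0.06009
[CO2*] = α₀ × DIC = 0.06009 × 10.8 = 0.649 mmol/kg

[CO2*] = 0.649 mmol/kg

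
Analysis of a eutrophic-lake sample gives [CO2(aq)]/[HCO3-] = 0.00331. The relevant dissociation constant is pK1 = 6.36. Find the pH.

pH = 8.84

From K1 = [H⁺][HCO3-]/[CO2(aq)]:  pH = pK1 − log₁₀([CO2(aq)]/[HCO3-])
log₁₀(0.00331) = -2.480
pH = 6.36 − (-2.480) = 8.84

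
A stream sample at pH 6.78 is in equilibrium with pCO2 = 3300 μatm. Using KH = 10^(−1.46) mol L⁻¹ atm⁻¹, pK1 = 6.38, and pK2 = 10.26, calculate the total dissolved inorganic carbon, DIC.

[CO2*] = KH · pCO2 = 10^(−1.46) × 3300×10^-6 = 1.144×10^-4 mol/L
α₀ = 1/(1 + K1/[H⁺] + K1K2/[H⁺]²) = 1/(1 + 10^+0.40 + 10^-3.08) = 0.2847
DIC = [CO2*]/α₀ = 1.144×10^-4 / 0.2847 = 0.402 mmol/L

DIC = 0.402 mmol/L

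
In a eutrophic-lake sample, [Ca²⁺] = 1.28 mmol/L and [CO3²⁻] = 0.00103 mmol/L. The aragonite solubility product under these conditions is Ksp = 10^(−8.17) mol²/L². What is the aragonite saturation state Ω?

Ksp = 10^(−8.17) = 6.761×10^-9
Ω = [Ca²⁺][CO3²⁻]/Ksp = (1.28×10^-3)(0.00103×10^-3) / 6.761×10^-9 = 0.195

Ω = 0.195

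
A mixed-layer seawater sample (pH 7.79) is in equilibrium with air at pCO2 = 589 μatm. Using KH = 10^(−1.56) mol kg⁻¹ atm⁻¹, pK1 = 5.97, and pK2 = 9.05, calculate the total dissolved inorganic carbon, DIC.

[CO2*] = KH · pCO2 = 10^(−1.56) × 589×10^-6 = 1.622×10^-5 mol/kg
α₀ = 1/(1 + K1/[H⁺] + K1K2/[H⁺]²) = 1/(1 + 10^+1.82 + 10^+0.56) = 0.01414
DIC = [CO2*]/α₀ = 1.622×10^-5 / 0.01414 = 1.15 mmol/kg

DIC = 1.15 mmol/kg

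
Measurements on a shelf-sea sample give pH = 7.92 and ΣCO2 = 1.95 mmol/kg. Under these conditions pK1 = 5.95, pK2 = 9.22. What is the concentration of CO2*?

[CO2*] = 19.7 μmol/kg

α₀ = 1 / (1 + K1/[H⁺] + K1K2/[H⁺]²) = 1 / (1 + 10^+1.97 + 10^+0.67)
   = 1 / (1 + 93.325 + 4.6774) = 1/99.003 = 0.01010
[CO2*] = α₀ × DIC = 0.01010 × 1.95 = 0.0197 mmol/kg = 19.7 μmol/kg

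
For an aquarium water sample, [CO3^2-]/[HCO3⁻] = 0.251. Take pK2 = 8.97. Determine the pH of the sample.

From K2 = [H⁺][CO3^2-]/[HCO3⁻]:  pH = pK2 + log₁₀([CO3^2-]/[HCO3⁻])
log₁₀(0.251) = -0.600
pH = 8.97 + (-0.600) = 8.37

pH = 8.37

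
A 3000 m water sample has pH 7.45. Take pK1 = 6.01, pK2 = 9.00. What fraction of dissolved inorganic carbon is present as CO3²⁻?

α₂ = 0.0265

α₂ = 1 / (1 + [H⁺]/K2 + [H⁺]²/(K1K2)) = 1 / (1 + 10^+1.55 + 10^+0.11)
   = 1 / (1 + 35.481 + 1.2882) = 1/37.770 = 0.02648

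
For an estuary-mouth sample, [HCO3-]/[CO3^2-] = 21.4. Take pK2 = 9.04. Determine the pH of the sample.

From K2 = [H⁺][CO3^2-]/[HCO3-]:  pH = pK2 − log₁₀([HCO3-]/[CO3^2-])
log₁₀(21.4) = +1.330
pH = 9.04 − (+1.330) = 7.71

pH = 7.71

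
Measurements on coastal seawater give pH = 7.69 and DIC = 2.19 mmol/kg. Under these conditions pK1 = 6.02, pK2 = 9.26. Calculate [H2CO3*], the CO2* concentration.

α₀ = 1 / (1 + K1/[H⁺] + K1K2/[H⁺]²) = 1 / (1 + 10^+1.67 + 10^+0.10)
   = 1 / (1 + 46.774 + 1.2589) = 1/49.032 = 0.02039
[CO2*] = α₀ × DIC = 0.02039 × 2.19 = 0.0447 mmol/kg

[CO2*] = 0.0447 mmol/kg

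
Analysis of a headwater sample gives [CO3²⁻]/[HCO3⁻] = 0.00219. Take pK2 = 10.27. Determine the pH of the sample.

pH = 7.61

From K2 = [H⁺][CO3²⁻]/[HCO3⁻]:  pH = pK2 + log₁₀([CO3²⁻]/[HCO3⁻])
log₁₀(0.00219) = -2.660
pH = 10.27 + (-2.660) = 7.61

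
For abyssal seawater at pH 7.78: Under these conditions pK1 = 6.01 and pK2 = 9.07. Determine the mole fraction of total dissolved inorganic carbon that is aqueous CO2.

α₀ = 0.0159

α₀ = 1 / (1 + K1/[H⁺] + K1K2/[H⁺]²) = 1 / (1 + 10^+1.77 + 10^+0.48)
   = 1 / (1 + 58.884 + 3.0200) = 1/62.904 = 0.01590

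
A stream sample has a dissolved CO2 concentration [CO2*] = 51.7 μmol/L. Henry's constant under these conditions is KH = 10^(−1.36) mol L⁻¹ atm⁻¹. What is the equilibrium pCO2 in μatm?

pCO2 = 1180 μatm

KH = 10^(−1.36) = 4.365×10^-2 mol L⁻¹ atm⁻¹
pCO2 = [CO2*]/KH = 51.7×10^-6 / 4.365×10^-2 = 1.18×10^-3 atm = 1180 μatm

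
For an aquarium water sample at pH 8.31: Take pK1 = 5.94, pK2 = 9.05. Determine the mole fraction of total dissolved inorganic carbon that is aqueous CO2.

α₀ = 0.00360

α₀ = 1 / (1 + K1/[H⁺] + K1K2/[H⁺]²) = 1 / (1 + 10^+2.37 + 10^+1.63)
   = 1 / (1 + 234.42 + 42.658) = 1/278.08 = 0.003596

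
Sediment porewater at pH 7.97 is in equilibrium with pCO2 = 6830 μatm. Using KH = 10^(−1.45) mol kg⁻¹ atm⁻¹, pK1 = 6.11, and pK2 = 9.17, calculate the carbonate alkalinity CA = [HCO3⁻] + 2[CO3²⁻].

[CO2*] = KH · pCO2 = 10^(−1.45) × 6830×10^-6 = 2.423×10^-4 mol/kg
α₀ = 1/(1 + K1/[H⁺] + K1K2/[H⁺]²) = 1/(1 + 10^+1.86 + 10^+0.66) = 0.01282
DIC = [CO2*]/α₀ = 2.423×10^-4 / 0.01282 = 18.91 mmol/kg
CA = (α₁ + 2α₂)·DIC = (0.9286 + 2×0.05859) × 18.91 = 19.8 mmol/kg

CA = 19.8 mmol/kg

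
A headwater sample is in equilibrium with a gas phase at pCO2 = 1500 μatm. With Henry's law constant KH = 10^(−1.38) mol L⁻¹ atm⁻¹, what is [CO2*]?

KH = 10^(−1.38) = 4.169×10^-2 mol L⁻¹ atm⁻¹
[CO2*] = KH · pCO2 = 4.169×10^-2 × 1500×10^-6 atm = 6.25×10^-5 mol/L

[CO2*] = 62.5 μmol/L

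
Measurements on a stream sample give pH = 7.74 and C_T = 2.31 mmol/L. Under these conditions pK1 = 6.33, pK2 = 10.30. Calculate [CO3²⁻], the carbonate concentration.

[CO3²⁻] = 6.11 μmol/L

α₂ = 1 / (1 + [H⁺]/K2 + [H⁺]²/(K1K2)) = 1 / (1 + 10^+2.56 + 10^+1.15)
   = 1 / (1 + 363.08 + 14.125) = 1/378.20 = 0.002644
[CO3²⁻] = α₂ × DIC = 0.002644 × 2.31 = 0.00611 mmol/L = 6.11 μmol/L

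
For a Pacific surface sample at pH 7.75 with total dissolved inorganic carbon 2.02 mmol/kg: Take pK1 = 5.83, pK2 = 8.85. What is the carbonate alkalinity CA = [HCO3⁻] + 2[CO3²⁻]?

CA = 2.14 mmol/kg

CA = [HCO3⁻] + 2[CO3²⁻] = (α₁ + 2α₂)·DIC
At pH 7.75: [H⁺]/K1 = 10^-1.92 = 0.012023, K2/[H⁺] = 10^-1.10 = 0.079433
α₁ = 1/(1 + 0.012023 + 0.079433) = 1/1.0915 = 0.9162; α₂ = α₁·K2/[H⁺] = 0.07278
α₁ + 2α₂ = 1.0618
CA = 1.0618 × 2.02 = 2.14 mmol/kg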